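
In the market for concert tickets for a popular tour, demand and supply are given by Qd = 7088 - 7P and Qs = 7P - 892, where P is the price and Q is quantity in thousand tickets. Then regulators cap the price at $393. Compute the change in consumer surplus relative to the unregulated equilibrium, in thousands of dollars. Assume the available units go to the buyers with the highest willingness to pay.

Setting quantity demanded equal to quantity supplied, 7088 - 7P = 7P - 892, gives P* = 570 and Q* = 3098.
The ceiling of 393 is below the equilibrium price 570, so it binds.
At P = 393: Qd = 7088 - 7·393 = 4337 and Qs = 7·393 - 892 = 1859.
Consumer surplus without the control is ½ · (7088/7 - 570) · 3098 = 4798802/7.
With the ceiling, 1859 units are sold at 393 (assume they go to the highest-value buyers). The demand price at Q = 1859 is 747, so CS = ½ · [(7088/7 - 393) + (747 - 393)] · 1859 = 12669085/14.
Change in consumer surplus = 12669085/14 - 4798802/7 = 219391.5.

219391.5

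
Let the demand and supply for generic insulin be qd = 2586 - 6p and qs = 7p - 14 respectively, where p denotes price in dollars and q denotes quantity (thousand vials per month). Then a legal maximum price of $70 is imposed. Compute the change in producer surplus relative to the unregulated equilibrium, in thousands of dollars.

-121030

Without the control the market clears where 2586 - 6p = 7p - 14, i.e. p* = 200 and q* = 1386.
The ceiling of 70 is below the equilibrium price 200, so it binds.
At p = 70: qd = 2586 - 6·70 = 2166 and qs = 7·70 - 14 = 476.
Producer surplus without the control is ½ · (200 - 2) · 1386 = 137214.
With the ceiling, producers sell 476 units at 70, so PS = ½ · (70 - 2) · 476 = 16184.
Change in producer surplus = 16184 - 137214 = -121030.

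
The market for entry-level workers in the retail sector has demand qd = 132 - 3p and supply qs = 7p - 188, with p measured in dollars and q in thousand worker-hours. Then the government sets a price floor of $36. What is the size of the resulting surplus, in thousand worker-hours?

40

Without the control the market clears where 132 - 3p = 7p - 188, i.e. p* = 32 and q* = 36.
Since 36 > 32, the floor is binding.
At p = 36: qd = 132 - 3·36 = 24 and qs = 7·36 - 188 = 64.
Surplus = qs - qd = 64 - 24 = 40.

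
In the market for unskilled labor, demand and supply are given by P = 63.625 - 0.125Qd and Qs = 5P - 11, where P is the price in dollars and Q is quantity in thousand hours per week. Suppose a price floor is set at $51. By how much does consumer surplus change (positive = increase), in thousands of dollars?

-1595

Rearranging demand gives Qd = 509 - 8P. Without the control the market clears where 509 - 8P = 5P - 11, i.e. P* = 40 and Q* = 189.
Since 51 > 40, the floor is binding.
At P = 51: Qd = 509 - 8·51 = 101 and Qs = 5·51 - 11 = 244.
Consumer surplus without the control is ½ · (63.625 - 40) · 189 = 2232.5625.
With the floor, consumers buy 101 units at 51, so CS = ½ · (63.625 - 51) · 101 = 637.5625.
Change in consumer surplus = 637.5625 - 2232.5625 = -1595.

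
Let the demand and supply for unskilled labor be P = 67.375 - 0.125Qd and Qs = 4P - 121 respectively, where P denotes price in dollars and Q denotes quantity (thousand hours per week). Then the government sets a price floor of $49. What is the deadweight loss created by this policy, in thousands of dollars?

Rearranging demand gives Qd = 539 - 8P. Equilibrium: 539 - 8P = 4P - 121, so 660 = 12P and P* = 55, Q* = 99.
Since 49 is below P* = 55, the floor does not bind and the free-market outcome prevails.
Since the control does not bind, no trades are prevented and deadweight loss is zero.

0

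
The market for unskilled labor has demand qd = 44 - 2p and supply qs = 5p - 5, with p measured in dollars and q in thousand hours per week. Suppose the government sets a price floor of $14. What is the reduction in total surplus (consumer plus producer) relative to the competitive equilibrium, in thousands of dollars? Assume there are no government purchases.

68.6

Without the control the market clears where 44 - 2p = 5p - 5, i.e. p* = 7 and q* = 30.
Because the floor (14) lies above the market-clearing price, it is binding.
At p = 14: qd = 44 - 2·14 = 16 and qs = 5·14 - 5 = 65.
Quantity traded falls to 16. At q = 16 the demand price is (44 - 16)/2 = 14 and the supply price is (5 + 16)/5 = 4.2.
Deadweight loss = ½ · (14 - 4.2) · (30 - 16) = ½ · 9.8 · 14 = 68.6.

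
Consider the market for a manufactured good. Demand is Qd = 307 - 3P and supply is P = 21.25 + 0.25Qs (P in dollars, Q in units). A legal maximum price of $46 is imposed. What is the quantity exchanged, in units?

99

Rearranging supply gives Qs = 4P - 85. Equilibrium: 307 - 3P = 4P - 85, so 392 = 7P and P* = 56, Q* = 139.
The ceiling of 46 is below the equilibrium price 56, so it binds.
At P = 46: Qd = 307 - 3·46 = 169 and Qs = 4·46 - 85 = 99.
The quantity actually transacted is the short side, supply: 99.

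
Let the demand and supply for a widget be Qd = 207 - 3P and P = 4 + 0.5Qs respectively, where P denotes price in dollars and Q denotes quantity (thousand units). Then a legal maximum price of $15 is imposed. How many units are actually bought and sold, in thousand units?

Rearranging supply gives Qs = 2P - 8. Equilibrium: 207 - 3P = 2P - 8, so 215 = 5P and P* = 43, Q* = 78.
Because the ceiling (15) lies below the market-clearing price, it is binding.
At P = 15: Qd = 207 - 3·15 = 162 and Qs = 2·15 - 8 = 22.
The quantity actually transacted is the short side, supply: 22.

22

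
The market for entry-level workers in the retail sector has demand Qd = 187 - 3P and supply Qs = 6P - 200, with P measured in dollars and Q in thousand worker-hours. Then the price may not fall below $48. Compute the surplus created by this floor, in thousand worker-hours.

45

Equilibrium: 187 - 3P = 6P - 200, so 387 = 9P and P* = 43, Q* = 58.
Since 48 > 43, the floor is binding.
At P = 48: Qd = 187 - 3·48 = 43 and Qs = 6·48 - 200 = 88.
Surplus = Qs - Qd = 88 - 43 = 45.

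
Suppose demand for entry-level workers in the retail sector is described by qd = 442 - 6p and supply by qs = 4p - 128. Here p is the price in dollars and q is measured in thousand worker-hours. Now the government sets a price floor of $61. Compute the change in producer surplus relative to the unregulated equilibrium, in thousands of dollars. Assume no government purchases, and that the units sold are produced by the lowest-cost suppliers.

Setting quantity demanded equal to quantity supplied, 442 - 6p = 4p - 128, gives p* = 57 and q* = 100.
Since 61 > 57, the floor is binding.
At p = 61: qd = 442 - 6·61 = 76 and qs = 4·61 - 128 = 116.
Producer surplus without the control is ½ · (57 - 32) · 100 = 1250.
With the floor, 76 units are sold at 61. The supply price at q = 76 is 51, so PS = ½ · [(61 - 32) + (61 - 51)] · 76 = 1482.
Change in producer surplus = 1482 - 1250 = 232.

232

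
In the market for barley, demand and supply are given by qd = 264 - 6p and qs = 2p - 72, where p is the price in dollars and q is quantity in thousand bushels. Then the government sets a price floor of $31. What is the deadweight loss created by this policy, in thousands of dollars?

0

In a free market, 264 - 6p = 2p - 72 gives the equilibrium p* = 42, q* = 12.
Since 31 is below p* = 42, the floor does not bind and the free-market outcome prevails.
Since the control does not bind, no trades are prevented and deadweight loss is zero.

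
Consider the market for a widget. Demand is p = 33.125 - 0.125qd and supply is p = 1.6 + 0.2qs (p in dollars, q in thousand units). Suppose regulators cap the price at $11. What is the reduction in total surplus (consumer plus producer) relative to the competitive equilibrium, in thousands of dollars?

406.25

Rearranging demand gives qd = 265 - 8p; rearranging supply gives qs = 5p - 8. Setting quantity demanded equal to quantity supplied, 265 - 8p = 5p - 8, gives p* = 21 and q* = 97.
Because the ceiling (11) lies below the market-clearing price, it is binding.
At p = 11: qd = 265 - 8·11 = 177 and qs = 5·11 - 8 = 47.
Quantity traded falls to 47. At q = 47 the demand price is (265 - 47)/8 = 27.25 and the supply price is (8 + 47)/5 = 11.
Deadweight loss = ½ · (27.25 - 11) · (97 - 47) = ½ · 16.25 · 50 = 406.25.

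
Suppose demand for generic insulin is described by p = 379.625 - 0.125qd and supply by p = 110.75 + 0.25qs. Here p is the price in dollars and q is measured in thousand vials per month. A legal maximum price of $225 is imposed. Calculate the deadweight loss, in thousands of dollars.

12675

Rearranging demand gives qd = 3037 - 8p; rearranging supply gives qs = 4p - 443. In a free market, 3037 - 8p = 4p - 443 gives the equilibrium p* = 290, q* = 717.
The ceiling of 225 is below the equilibrium price 290, so it binds.
At p = 225: qd = 3037 - 8·225 = 1237 and qs = 4·225 - 443 = 457.
Quantity traded falls to 457. At q = 457 the demand price is (3037 - 457)/8 = 322.5 and the supply price is (443 + 457)/4 = 225.
Deadweight loss = ½ · (322.5 - 225) · (717 - 457) = ½ · 97.5 · 260 = 12675.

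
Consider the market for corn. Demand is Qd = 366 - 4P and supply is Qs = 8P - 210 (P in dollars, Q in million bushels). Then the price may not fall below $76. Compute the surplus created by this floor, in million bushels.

Equilibrium: 366 - 4P = 8P - 210, so 576 = 12P and P* = 48, Q* = 174.
Because the floor (76) lies above the market-clearing price, it is binding.
At P = 76: Qd = 366 - 4·76 = 62 and Qs = 8·76 - 210 = 398.
Surplus = Qs - Qd = 398 - 62 = 336.

336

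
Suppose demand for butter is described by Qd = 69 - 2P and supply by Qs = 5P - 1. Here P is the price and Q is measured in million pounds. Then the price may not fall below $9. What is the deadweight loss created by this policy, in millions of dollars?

Setting quantity demanded equal to quantity supplied, 69 - 2P = 5P - 1, gives P* = 10 and Q* = 49.
Since 9 is below P* = 10, the floor does not bind and the free-market outcome prevails.
Since the control does not bind, no trades are prevented and deadweight loss is zero.

0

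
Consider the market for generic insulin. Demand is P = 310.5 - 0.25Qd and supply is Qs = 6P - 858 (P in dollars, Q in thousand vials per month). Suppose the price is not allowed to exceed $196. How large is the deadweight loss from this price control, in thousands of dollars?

Rearranging demand gives Qd = 1242 - 4P. Without the control the market clears where 1242 - 4P = 6P - 858, i.e. P* = 210 and Q* = 402.
Because the ceiling (196) lies below the market-clearing price, it is binding.
At P = 196: Qd = 1242 - 4·196 = 458 and Qs = 6·196 - 858 = 318.
Quantity traded falls to 318. At Q = 318 the demand price is (1242 - 318)/4 = 231 and the supply price is (858 + 318)/6 = 196.
Deadweight loss = ½ · (231 - 196) · (402 - 318) = ½ · 35 · 84 = 1470.

1470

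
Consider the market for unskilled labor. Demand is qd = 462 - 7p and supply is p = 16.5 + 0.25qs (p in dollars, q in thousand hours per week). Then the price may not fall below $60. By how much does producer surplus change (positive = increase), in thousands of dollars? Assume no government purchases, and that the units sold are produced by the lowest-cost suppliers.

Rearranging supply gives qs = 4p - 66. In a free market, 462 - 7p = 4p - 66 gives the equilibrium p* = 48, q* = 126.
Because the floor (60) lies above the market-clearing price, it is binding.
At p = 60: qd = 462 - 7·60 = 42 and qs = 4·60 - 66 = 174.
Producer surplus without the control is ½ · (48 - 16.5) · 126 = 1984.5.
With the floor, 42 units are sold at 60. The supply price at q = 42 is 27, so PS = ½ · [(60 - 16.5) + (60 - 27)] · 42 = 1606.5.
Change in producer surplus = 1606.5 - 1984.5 = -378.

-378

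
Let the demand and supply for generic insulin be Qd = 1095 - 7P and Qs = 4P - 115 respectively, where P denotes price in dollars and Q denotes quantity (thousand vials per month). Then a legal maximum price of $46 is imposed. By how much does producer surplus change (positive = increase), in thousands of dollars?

Without the control the market clears where 1095 - 7P = 4P - 115, i.e. P* = 110 and Q* = 325.
Since 46 < 110, the ceiling is binding.
At P = 46: Qd = 1095 - 7·46 = 773 and Qs = 4·46 - 115 = 69.
Producer surplus without the control is ½ · (110 - 28.75) · 325 = 13203.125.
With the ceiling, producers sell 69 units at 46, so PS = ½ · (46 - 28.75) · 69 = 595.125.
Change in producer surplus = 595.125 - 13203.125 = -12608.

-12608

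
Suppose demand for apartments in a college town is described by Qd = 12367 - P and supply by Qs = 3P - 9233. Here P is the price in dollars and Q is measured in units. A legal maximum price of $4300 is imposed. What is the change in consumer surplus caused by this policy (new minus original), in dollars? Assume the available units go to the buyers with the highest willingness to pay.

-1411300

Without the control the market clears where 12367 - P = 3P - 9233, i.e. P* = 5400 and Q* = 6967.
The ceiling of 4300 is below the equilibrium price 5400, so it binds.
At P = 4300: Qd = 12367 - 4300 = 8067 and Qs = 3·4300 - 9233 = 3667.
Consumer surplus without the control is ½ · (12367 - 5400) · 6967 = 24269544.5.
With the ceiling, 3667 units are sold at 4300 (assume they go to the highest-value buyers). The demand price at Q = 3667 is 8700, so CS = ½ · [(12367 - 4300) + (8700 - 4300)] · 3667 = 22858244.5.
Change in consumer surplus = 22858244.5 - 24269544.5 = -1411300.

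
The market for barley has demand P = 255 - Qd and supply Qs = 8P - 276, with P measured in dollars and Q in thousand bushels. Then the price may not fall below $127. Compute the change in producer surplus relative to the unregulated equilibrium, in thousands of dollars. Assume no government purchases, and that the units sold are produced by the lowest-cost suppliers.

Rearranging demand gives Qd = 255 - P. In a free market, 255 - P = 8P - 276 gives the equilibrium P* = 59, Q* = 196.
Since 127 > 59, the floor is binding.
At P = 127: Qd = 255 - 127 = 128 and Qs = 8·127 - 276 = 740.
Producer surplus without the control is ½ · (59 - 34.5) · 196 = 2401.
With the floor, 128 units are sold at 127. The supply price at Q = 128 is 50.5, so PS = ½ · [(127 - 34.5) + (127 - 50.5)] · 128 = 10816.
Change in producer surplus = 10816 - 2401 = 8415.

8415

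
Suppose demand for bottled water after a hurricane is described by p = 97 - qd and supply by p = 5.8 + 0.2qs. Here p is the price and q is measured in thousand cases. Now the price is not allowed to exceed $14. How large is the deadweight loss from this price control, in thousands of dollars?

735

Rearranging demand gives qd = 97 - p; rearranging supply gives qs = 5p - 29. Setting quantity demanded equal to quantity supplied, 97 - p = 5p - 29, gives p* = 21 and q* = 76.
Because the ceiling (14) lies below the market-clearing price, it is binding.
At p = 14: qd = 97 - 14 = 83 and qs = 5·14 - 29 = 41.
Quantity traded falls to 41. At q = 41 the demand price is 97 - 41 = 56 and the supply price is (29 + 41)/5 = 14.
Deadweight loss = ½ · (56 - 14) · (76 - 41) = ½ · 42 · 35 = 735.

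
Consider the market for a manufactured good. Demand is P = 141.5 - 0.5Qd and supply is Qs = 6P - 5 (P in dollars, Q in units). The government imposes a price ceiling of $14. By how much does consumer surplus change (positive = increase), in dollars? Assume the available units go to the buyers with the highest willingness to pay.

Rearranging demand gives Qd = 283 - 2P. Setting quantity demanded equal to quantity supplied, 283 - 2P = 6P - 5, gives P* = 36 and Q* = 211.
Since 14 < 36, the ceiling is binding.
At P = 14: Qd = 283 - 2·14 = 255 and Qs = 6·14 - 5 = 79.
Consumer surplus without the control is ½ · (141.5 - 36) · 211 = 11130.25.
With the ceiling, 79 units are sold at 14 (assume they go to the highest-value buyers). The demand price at Q = 79 is 102, so CS = ½ · [(141.5 - 14) + (102 - 14)] · 79 = 8512.25.
Change in consumer surplus = 8512.25 - 11130.25 = -2618.

-2618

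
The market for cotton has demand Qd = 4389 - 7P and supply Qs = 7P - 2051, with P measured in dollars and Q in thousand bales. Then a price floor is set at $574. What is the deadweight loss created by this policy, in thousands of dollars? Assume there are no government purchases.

Setting quantity demanded equal to quantity supplied, 4389 - 7P = 7P - 2051, gives P* = 460 and Q* = 1169.
Because the floor (574) lies above the market-clearing price, it is binding.
At P = 574: Qd = 4389 - 7·574 = 371 and Qs = 7·574 - 2051 = 1967.
Quantity traded falls to 371. At Q = 371 the demand price is (4389 - 371)/7 = 574 and the supply price is (2051 + 371)/7 = 346.
Deadweight loss = ½ · (574 - 346) · (1169 - 371) = ½ · 228 · 798 = 90972.

90972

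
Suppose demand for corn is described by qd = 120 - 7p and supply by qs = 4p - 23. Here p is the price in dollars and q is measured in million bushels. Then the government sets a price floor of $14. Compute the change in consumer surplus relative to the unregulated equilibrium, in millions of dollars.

Equilibrium: 120 - 7p = 4p - 23, so 143 = 11p and p* = 13, q* = 29.
The floor of 14 is above the equilibrium price 13, so it binds.
At p = 14: qd = 120 - 7·14 = 22 and qs = 4·14 - 23 = 33.
Consumer surplus without the control is ½ · (120/7 - 13) · 29 = 841/14.
With the floor, consumers buy 22 units at 14, so CS = ½ · (120/7 - 14) · 22 = 242/7.
Change in consumer surplus = 242/7 - 841/14 = -25.5.

-25.5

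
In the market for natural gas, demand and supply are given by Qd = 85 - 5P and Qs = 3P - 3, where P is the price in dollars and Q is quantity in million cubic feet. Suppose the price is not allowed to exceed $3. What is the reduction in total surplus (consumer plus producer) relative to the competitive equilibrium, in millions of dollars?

153.6

Setting quantity demanded equal to quantity supplied, 85 - 5P = 3P - 3, gives P* = 11 and Q* = 30.
The ceiling of 3 is below the equilibrium price 11, so it binds.
At P = 3: Qd = 85 - 5·3 = 70 and Qs = 3·3 - 3 = 6.
Quantity traded falls to 6. At Q = 6 the demand price is (85 - 6)/5 = 15.8 and the supply price is (3 + 6)/3 = 3.
Deadweight loss = ½ · (15.8 - 3) · (30 - 6) = ½ · 12.8 · 24 = 153.6.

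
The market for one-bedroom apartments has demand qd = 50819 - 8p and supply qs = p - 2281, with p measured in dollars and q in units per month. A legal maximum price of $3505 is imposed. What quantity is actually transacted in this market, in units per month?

Setting quantity demanded equal to quantity supplied, 50819 - 8p = p - 2281, gives p* = 5900 and q* = 3619.
Since 3505 < 5900, the ceiling is binding.
At p = 3505: qd = 50819 - 8·3505 = 22779 and qs = 3505 - 2281 = 1224.
The quantity actually transacted is the short side, supply: 1224.

1224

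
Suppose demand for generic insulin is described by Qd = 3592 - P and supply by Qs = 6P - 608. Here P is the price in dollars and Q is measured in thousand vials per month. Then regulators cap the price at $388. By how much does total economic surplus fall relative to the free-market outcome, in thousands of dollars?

In a free market, 3592 - P = 6P - 608 gives the equilibrium P* = 600, Q* = 2992.
The ceiling of 388 is below the equilibrium price 600, so it binds.
At P = 388: Qd = 3592 - 388 = 3204 and Qs = 6·388 - 608 = 1720.
Quantity traded falls to 1720. At Q = 1720 the demand price is 3592 - 1720 = 1872 and the supply price is (608 + 1720)/6 = 388.
Deadweight loss = ½ · (1872 - 388) · (2992 - 1720) = ½ · 1484 · 1272 = 943824.

943824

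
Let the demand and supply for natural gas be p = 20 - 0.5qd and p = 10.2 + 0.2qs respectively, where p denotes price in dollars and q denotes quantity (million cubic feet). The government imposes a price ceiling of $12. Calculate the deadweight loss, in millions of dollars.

8.75

Rearranging demand gives qd = 40 - 2p; rearranging supply gives qs = 5p - 51. Equilibrium: 40 - 2p = 5p - 51, so 91 = 7p and p* = 13, q* = 14.
Because the ceiling (12) lies below the market-clearing price, it is binding.
At p = 12: qd = 40 - 2·12 = 16 and qs = 5·12 - 51 = 9.
Quantity traded falls to 9. At q = 9 the demand price is (40 - 9)/2 = 15.5 and the supply price is (51 + 9)/5 = 12.
Deadweight loss = ½ · (15.5 - 12) · (14 - 9) = ½ · 3.5 · 5 = 8.75.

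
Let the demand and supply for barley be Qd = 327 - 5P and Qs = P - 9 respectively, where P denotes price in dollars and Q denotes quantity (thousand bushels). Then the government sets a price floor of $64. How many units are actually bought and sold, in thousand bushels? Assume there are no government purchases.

Without the control the market clears where 327 - 5P = P - 9, i.e. P* = 56 and Q* = 47.
The floor of 64 is above the equilibrium price 56, so it binds.
At P = 64: Qd = 327 - 5·64 = 7 and Qs = 64 - 9 = 55.
The quantity actually transacted is the short side, demand: 7.

7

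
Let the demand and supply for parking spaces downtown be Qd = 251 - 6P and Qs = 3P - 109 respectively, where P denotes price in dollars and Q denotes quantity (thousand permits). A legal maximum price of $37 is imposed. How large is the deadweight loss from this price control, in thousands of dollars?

Equilibrium: 251 - 6P = 3P - 109, so 360 = 9P and P* = 40, Q* = 11.
The ceiling of 37 is below the equilibrium price 40, so it binds.
At P = 37: Qd = 251 - 6·37 = 29 and Qs = 3·37 - 109 = 2.
Quantity traded falls to 2. At Q = 2 the demand price is (251 - 2)/6 = 41.5 and the supply price is (109 + 2)/3 = 37.
Deadweight loss = ½ · (41.5 - 37) · (11 - 2) = ½ · 4.5 · 9 = 20.25.

20.25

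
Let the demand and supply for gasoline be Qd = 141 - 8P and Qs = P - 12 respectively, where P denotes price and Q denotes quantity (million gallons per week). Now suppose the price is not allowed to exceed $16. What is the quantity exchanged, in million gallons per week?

Setting quantity demanded equal to quantity supplied, 141 - 8P = P - 12, gives P* = 17 and Q* = 5.
The ceiling of 16 is below the equilibrium price 17, so it binds.
At P = 16: Qd = 141 - 8·16 = 13 and Qs = 16 - 12 = 4.
The quantity actually transacted is the short side, supply: 4.

4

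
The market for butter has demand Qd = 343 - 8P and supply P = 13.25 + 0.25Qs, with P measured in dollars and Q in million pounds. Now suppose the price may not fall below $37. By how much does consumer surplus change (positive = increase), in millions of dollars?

-252

Rearranging supply gives Qs = 4P - 53. Without the control the market clears where 343 - 8P = 4P - 53, i.e. P* = 33 and Q* = 79.
The floor of 37 is above the equilibrium price 33, so it binds.
At P = 37: Qd = 343 - 8·37 = 47 and Qs = 4·37 - 53 = 95.
Consumer surplus without the control is ½ · (42.875 - 33) · 79 = 390.0625.
With the floor, consumers buy 47 units at 37, so CS = ½ · (42.875 - 37) · 47 = 138.0625.
Change in consumer surplus = 138.0625 - 390.0625 = -252.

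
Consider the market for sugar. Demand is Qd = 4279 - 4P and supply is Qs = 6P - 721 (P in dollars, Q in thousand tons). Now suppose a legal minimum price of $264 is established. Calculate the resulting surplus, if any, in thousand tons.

Setting quantity demanded equal to quantity supplied, 4279 - 4P = 6P - 721, gives P* = 500 and Q* = 2279.
The floor of 264 is below the equilibrium price 500, so it is not binding; the market clears at P* = 500, Q* = 2279.
Since the control does not bind, there is no surplus.

0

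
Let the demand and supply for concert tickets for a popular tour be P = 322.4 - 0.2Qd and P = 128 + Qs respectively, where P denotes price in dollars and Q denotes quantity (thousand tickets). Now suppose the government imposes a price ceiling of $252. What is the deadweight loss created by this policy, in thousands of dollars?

Rearranging demand gives Qd = 1612 - 5P; rearranging supply gives Qs = P - 128. Equilibrium: 1612 - 5P = P - 128, so 1740 = 6P and P* = 290, Q* = 162.
Since 252 < 290, the ceiling is binding.
At P = 252: Qd = 1612 - 5·252 = 352 and Qs = 252 - 128 = 124.
Quantity traded falls to 124. At Q = 124 the demand price is (1612 - 124)/5 = 297.6 and the supply price is 128 + 124 = 252.
Deadweight loss = ½ · (297.6 - 252) · (162 - 124) = ½ · 45.6 · 38 = 866.4.

866.4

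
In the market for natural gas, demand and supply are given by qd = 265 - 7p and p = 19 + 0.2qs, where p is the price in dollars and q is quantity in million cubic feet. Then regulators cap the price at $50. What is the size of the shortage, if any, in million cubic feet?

0

Rearranging supply gives qs = 5p - 95. In a free market, 265 - 7p = 5p - 95 gives the equilibrium p* = 30, q* = 55.
The ceiling of 50 is above the equilibrium price 30, so it is not binding; the market clears at p* = 30, q* = 55.
Since the control does not bind, there is no shortage.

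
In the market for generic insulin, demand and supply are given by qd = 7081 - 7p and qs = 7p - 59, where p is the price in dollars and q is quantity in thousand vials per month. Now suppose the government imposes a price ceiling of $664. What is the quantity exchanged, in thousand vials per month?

3511

Equilibrium: 7081 - 7p = 7p - 59, so 7140 = 14p and p* = 510, q* = 3511.
The ceiling of 664 is above the equilibrium price 510, so it is not binding; the market clears at p* = 510, q* = 3511.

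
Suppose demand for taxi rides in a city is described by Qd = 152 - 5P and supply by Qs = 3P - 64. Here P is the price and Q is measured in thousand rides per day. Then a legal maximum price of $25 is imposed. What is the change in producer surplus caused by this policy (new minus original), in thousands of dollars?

-28

In a free market, 152 - 5P = 3P - 64 gives the equilibrium P* = 27, Q* = 17.
The ceiling of 25 is below the equilibrium price 27, so it binds.
At P = 25: Qd = 152 - 5·25 = 27 and Qs = 3·25 - 64 = 11.
Producer surplus without the control is ½ · (27 - 64/3) · 17 = 289/6.
With the ceiling, producers sell 11 units at 25, so PS = ½ · (25 - 64/3) · 11 = 121/6.
Change in producer surplus = 121/6 - 289/6 = -28.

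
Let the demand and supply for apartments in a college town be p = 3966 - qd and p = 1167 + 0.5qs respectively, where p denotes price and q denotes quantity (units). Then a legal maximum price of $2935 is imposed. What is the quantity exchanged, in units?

1866

Rearranging demand gives qd = 3966 - p; rearranging supply gives qs = 2p - 2334. Equilibrium: 3966 - p = 2p - 2334, so 6300 = 3p and p* = 2100, q* = 1866.
The ceiling of 2935 is above the equilibrium price 2100, so it is not binding; the market clears at p* = 2100, q* = 1866.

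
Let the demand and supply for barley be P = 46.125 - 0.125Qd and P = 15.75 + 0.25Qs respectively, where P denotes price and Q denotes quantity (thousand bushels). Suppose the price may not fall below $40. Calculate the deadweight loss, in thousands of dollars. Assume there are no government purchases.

192

Rearranging demand gives Qd = 369 - 8P; rearranging supply gives Qs = 4P - 63. Equilibrium: 369 - 8P = 4P - 63, so 432 = 12P and P* = 36, Q* = 81.
Since 40 > 36, the floor is binding.
At P = 40: Qd = 369 - 8·40 = 49 and Qs = 4·40 - 63 = 97.
Quantity traded falls to 49. At Q = 49 the demand price is (369 - 49)/8 = 40 and the supply price is (63 + 49)/4 = 28.
Deadweight loss = ½ · (40 - 28) · (81 - 49) = ½ · 12 · 32 = 192.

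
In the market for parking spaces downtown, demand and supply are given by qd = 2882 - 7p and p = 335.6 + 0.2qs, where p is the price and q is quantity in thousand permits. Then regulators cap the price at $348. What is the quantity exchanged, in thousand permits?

62

Rearranging supply gives qs = 5p - 1678. In a free market, 2882 - 7p = 5p - 1678 gives the equilibrium p* = 380, q* = 222.
Since 348 < 380, the ceiling is binding.
At p = 348: qd = 2882 - 7·348 = 446 and qs = 5·348 - 1678 = 62.
The quantity actually transacted is the short side, supply: 62.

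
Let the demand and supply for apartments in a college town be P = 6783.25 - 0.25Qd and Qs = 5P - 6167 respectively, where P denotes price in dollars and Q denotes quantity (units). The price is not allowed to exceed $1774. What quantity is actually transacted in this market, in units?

2703

Rearranging demand gives Qd = 27133 - 4P. Without the control the market clears where 27133 - 4P = 5P - 6167, i.e. P* = 3700 and Q* = 12333.
Because the ceiling (1774) lies below the market-clearing price, it is binding.
At P = 1774: Qd = 27133 - 4·1774 = 20037 and Qs = 5·1774 - 6167 = 2703.
The quantity actually transacted is the short side, supply: 2703.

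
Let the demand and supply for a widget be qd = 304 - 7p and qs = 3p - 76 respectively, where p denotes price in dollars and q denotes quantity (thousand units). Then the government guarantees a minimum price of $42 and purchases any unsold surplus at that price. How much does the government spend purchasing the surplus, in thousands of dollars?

Equilibrium: 304 - 7p = 3p - 76, so 380 = 10p and p* = 38, q* = 38.
The floor of 42 is above the equilibrium price 38, so it binds.
At p = 42: qd = 304 - 7·42 = 10 and qs = 3·42 - 76 = 50.
Surplus = qs - qd = 40.
Government expenditure = surplus × support price = 40 × 42 = 1680.

1680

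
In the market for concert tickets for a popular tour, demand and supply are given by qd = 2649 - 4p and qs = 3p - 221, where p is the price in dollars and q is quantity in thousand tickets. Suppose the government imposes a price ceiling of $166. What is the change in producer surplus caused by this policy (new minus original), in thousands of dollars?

-156892

Setting quantity demanded equal to quantity supplied, 2649 - 4p = 3p - 221, gives p* = 410 and q* = 1009.
The ceiling of 166 is below the equilibrium price 410, so it binds.
At p = 166: qd = 2649 - 4·166 = 1985 and qs = 3·166 - 221 = 277.
Producer surplus without the control is ½ · (410 - 221/3) · 1009 = 1018081/6.
With the ceiling, producers sell 277 units at 166, so PS = ½ · (166 - 221/3) · 277 = 76729/6.
Change in producer surplus = 76729/6 - 1018081/6 = -156892.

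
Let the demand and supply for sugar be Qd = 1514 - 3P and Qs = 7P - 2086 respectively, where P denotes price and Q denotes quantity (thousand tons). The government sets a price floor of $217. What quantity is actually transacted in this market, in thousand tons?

434

Setting quantity demanded equal to quantity supplied, 1514 - 3P = 7P - 2086, gives P* = 360 and Q* = 434.
Since 217 is below P* = 360, the floor does not bind and the free-market outcome prevails.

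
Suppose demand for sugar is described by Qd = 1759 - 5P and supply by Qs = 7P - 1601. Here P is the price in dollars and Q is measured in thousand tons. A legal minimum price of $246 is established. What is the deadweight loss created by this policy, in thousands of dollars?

0

In a free market, 1759 - 5P = 7P - 1601 gives the equilibrium P* = 280, Q* = 359.
Since 246 is below P* = 280, the floor does not bind and the free-market outcome prevails.
Since the control does not bind, no trades are prevented and deadweight loss is zero.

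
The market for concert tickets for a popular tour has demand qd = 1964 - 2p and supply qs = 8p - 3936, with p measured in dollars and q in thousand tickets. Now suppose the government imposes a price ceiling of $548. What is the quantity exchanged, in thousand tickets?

448

Setting quantity demanded equal to quantity supplied, 1964 - 2p = 8p - 3936, gives p* = 590 and q* = 784.
Because the ceiling (548) lies below the market-clearing price, it is binding.
At p = 548: qd = 1964 - 2·548 = 868 and qs = 8·548 - 3936 = 448.
The quantity actually transacted is the short side, supply: 448.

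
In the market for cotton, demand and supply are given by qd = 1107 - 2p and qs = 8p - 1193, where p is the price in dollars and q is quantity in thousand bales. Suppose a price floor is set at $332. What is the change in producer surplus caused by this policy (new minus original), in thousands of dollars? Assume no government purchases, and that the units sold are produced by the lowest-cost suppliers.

42585

Equilibrium: 1107 - 2p = 8p - 1193, so 2300 = 10p and p* = 230, q* = 647.
Since 332 > 230, the floor is binding.
At p = 332: qd = 1107 - 2·332 = 443 and qs = 8·332 - 1193 = 1463.
Producer surplus without the control is ½ · (230 - 149.125) · 647 = 26163.0625.
With the floor, 443 units are sold at 332. The supply price at q = 443 is 204.5, so PS = ½ · [(332 - 149.125) + (332 - 204.5)] · 443 = 68748.0625.
Change in producer surplus = 68748.0625 - 26163.0625 = 42585.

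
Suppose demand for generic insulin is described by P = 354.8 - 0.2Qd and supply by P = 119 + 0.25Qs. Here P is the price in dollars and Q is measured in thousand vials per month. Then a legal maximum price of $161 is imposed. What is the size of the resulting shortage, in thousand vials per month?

Rearranging demand gives Qd = 1774 - 5P; rearranging supply gives Qs = 4P - 476. Equilibrium: 1774 - 5P = 4P - 476, so 2250 = 9P and P* = 250, Q* = 524.
Because the ceiling (161) lies below the market-clearing price, it is binding.
At P = 161: Qd = 1774 - 5·161 = 969 and Qs = 4·161 - 476 = 168.
Shortage = Qd - Qs = 969 - 168 = 801.

801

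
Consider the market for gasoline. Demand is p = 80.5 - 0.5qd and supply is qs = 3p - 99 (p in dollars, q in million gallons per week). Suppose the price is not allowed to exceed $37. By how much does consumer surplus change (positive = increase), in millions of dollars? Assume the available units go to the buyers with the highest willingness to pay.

-326.25

Rearranging demand gives qd = 161 - 2p. Setting quantity demanded equal to quantity supplied, 161 - 2p = 3p - 99, gives p* = 52 and q* = 57.
The ceiling of 37 is below the equilibrium price 52, so it binds.
At p = 37: qd = 161 - 2·37 = 87 and qs = 3·37 - 99 = 12.
Consumer surplus without the control is ½ · (80.5 - 52) · 57 = 812.25.
With the ceiling, 12 units are sold at 37 (assume they go to the highest-value buyers). The demand price at q = 12 is 74.5, so CS = ½ · [(80.5 - 37) + (74.5 - 37)] · 12 = 486.
Change in consumer surplus = 486 - 812.25 = -326.25.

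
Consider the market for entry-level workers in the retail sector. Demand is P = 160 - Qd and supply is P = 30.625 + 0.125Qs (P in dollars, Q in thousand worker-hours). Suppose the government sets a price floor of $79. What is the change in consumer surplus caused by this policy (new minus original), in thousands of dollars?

-3332

Rearranging demand gives Qd = 160 - P; rearranging supply gives Qs = 8P - 245. In a free market, 160 - P = 8P - 245 gives the equilibrium P* = 45, Q* = 115.
The floor of 79 is above the equilibrium price 45, so it binds.
At P = 79: Qd = 160 - 79 = 81 and Qs = 8·79 - 245 = 387.
Consumer surplus without the control is ½ · (160 - 45) · 115 = 6612.5.
With the floor, consumers buy 81 units at 79, so CS = ½ · (160 - 79) · 81 = 3280.5.
Change in consumer surplus = 3280.5 - 6612.5 = -3332.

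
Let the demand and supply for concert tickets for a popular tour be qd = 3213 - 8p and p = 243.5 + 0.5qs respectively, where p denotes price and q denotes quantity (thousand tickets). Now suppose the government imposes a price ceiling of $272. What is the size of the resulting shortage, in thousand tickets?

980

Rearranging supply gives qs = 2p - 487. Without the control the market clears where 3213 - 8p = 2p - 487, i.e. p* = 370 and q* = 253.
The ceiling of 272 is below the equilibrium price 370, so it binds.
At p = 272: qd = 3213 - 8·272 = 1037 and qs = 2·272 - 487 = 57.
Shortage = qd - qs = 1037 - 57 = 980.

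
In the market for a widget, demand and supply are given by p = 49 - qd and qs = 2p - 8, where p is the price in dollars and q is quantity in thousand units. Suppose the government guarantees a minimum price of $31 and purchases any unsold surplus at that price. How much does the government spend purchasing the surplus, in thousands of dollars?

1116

Rearranging demand gives qd = 49 - p. Without the control the market clears where 49 - p = 2p - 8, i.e. p* = 19 and q* = 30.
Because the floor (31) lies above the market-clearing price, it is binding.
At p = 31: qd = 49 - 31 = 18 and qs = 2·31 - 8 = 54.
Surplus = qs - qd = 36.
Government expenditure = surplus × support price = 36 × 31 = 1116.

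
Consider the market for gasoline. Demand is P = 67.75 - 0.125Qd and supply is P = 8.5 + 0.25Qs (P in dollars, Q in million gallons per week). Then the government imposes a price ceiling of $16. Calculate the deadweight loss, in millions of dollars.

Rearranging demand gives Qd = 542 - 8P; rearranging supply gives Qs = 4P - 34. Equilibrium: 542 - 8P = 4P - 34, so 576 = 12P and P* = 48, Q* = 158.
Since 16 < 48, the ceiling is binding.
At P = 16: Qd = 542 - 8·16 = 414 and Qs = 4·16 - 34 = 30.
Quantity traded falls to 30. At Q = 30 the demand price is (542 - 30)/8 = 64 and the supply price is (34 + 30)/4 = 16.
Deadweight loss = ½ · (64 - 16) · (158 - 30) = ½ · 48 · 128 = 3072.

3072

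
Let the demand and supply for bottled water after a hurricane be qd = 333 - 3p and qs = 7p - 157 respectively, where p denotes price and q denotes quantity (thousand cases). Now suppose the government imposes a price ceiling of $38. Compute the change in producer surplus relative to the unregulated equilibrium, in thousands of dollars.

Equilibrium: 333 - 3p = 7p - 157, so 490 = 10p and p* = 49, q* = 186.
Because the ceiling (38) lies below the market-clearing price, it is binding.
At p = 38: qd = 333 - 3·38 = 219 and qs = 7·38 - 157 = 109.
Producer surplus without the control is ½ · (49 - 157/7) · 186 = 17298/7.
With the ceiling, producers sell 109 units at 38, so PS = ½ · (38 - 157/7) · 109 = 11881/14.
Change in producer surplus = 11881/14 - 17298/7 = -1622.5.

-1622.5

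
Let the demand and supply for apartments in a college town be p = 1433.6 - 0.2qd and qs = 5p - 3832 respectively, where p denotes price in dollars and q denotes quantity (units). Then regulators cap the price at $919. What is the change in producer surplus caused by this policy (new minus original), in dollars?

-220005.5

Rearranging demand gives qd = 7168 - 5p. In a free market, 7168 - 5p = 5p - 3832 gives the equilibrium p* = 1100, q* = 1668.
Because the ceiling (919) lies below the market-clearing price, it is binding.
At p = 919: qd = 7168 - 5·919 = 2573 and qs = 5·919 - 3832 = 763.
Producer surplus without the control is ½ · (1100 - 766.4) · 1668 = 278222.4.
With the ceiling, producers sell 763 units at 919, so PS = ½ · (919 - 766.4) · 763 = 58216.9.
Change in producer surplus = 58216.9 - 278222.4 = -220005.5.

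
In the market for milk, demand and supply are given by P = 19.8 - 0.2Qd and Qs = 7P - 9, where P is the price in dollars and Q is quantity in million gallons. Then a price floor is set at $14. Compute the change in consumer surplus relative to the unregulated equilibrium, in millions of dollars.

Rearranging demand gives Qd = 99 - 5P. Without the control the market clears where 99 - 5P = 7P - 9, i.e. P* = 9 and Q* = 54.
Because the floor (14) lies above the market-clearing price, it is binding.
At P = 14: Qd = 99 - 5·14 = 29 and Qs = 7·14 - 9 = 89.
Consumer surplus without the control is ½ · (19.8 - 9) · 54 = 291.6.
With the floor, consumers buy 29 units at 14, so CS = ½ · (19.8 - 14) · 29 = 84.1.
Change in consumer surplus = 84.1 - 291.6 = -207.5.

-207.5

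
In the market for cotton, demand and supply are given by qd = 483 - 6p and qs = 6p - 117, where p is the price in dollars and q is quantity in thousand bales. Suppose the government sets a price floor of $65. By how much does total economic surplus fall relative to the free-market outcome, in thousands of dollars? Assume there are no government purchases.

1350

Without the control the market clears where 483 - 6p = 6p - 117, i.e. p* = 50 and q* = 183.
The floor of 65 is above the equilibrium price 50, so it binds.
At p = 65: qd = 483 - 6·65 = 93 and qs = 6·65 - 117 = 273.
Quantity traded falls to 93. At q = 93 the demand price is (483 - 93)/6 = 65 and the supply price is (117 + 93)/6 = 35.
Deadweight loss = ½ · (65 - 35) · (183 - 93) = ½ · 30 · 90 = 1350.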